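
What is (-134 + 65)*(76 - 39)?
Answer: -2553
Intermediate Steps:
(-134 + 65)*(76 - 39) = -69*37 = -2553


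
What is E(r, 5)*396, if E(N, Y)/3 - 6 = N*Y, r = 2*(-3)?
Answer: -28512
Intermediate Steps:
r = -6
E(N, Y) = 18 + 3*N*Y (E(N, Y) = 18 + 3*(N*Y) = 18 + 3*N*Y)
E(r, 5)*396 = (18 + 3*(-6)*5)*396 = (18 - 90)*396 = -72*396 = -28512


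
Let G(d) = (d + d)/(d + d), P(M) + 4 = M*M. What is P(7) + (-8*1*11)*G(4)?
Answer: -43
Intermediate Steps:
P(M) = -4 + M² (P(M) = -4 + M*M = -4 + M²)
G(d) = 1 (G(d) = (2*d)/((2*d)) = (2*d)*(1/(2*d)) = 1)
P(7) + (-8*1*11)*G(4) = (-4 + 7²) + (-8*1*11)*1 = (-4 + 49) - 8*11*1 = 45 - 88*1 = 45 - 88 = -43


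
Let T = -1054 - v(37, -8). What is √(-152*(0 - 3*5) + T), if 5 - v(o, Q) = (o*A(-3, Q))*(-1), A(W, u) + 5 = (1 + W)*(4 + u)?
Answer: √1110 ≈ 33.317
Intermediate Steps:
A(W, u) = -5 + (1 + W)*(4 + u)
v(o, Q) = 5 + o*(-13 - 2*Q) (v(o, Q) = 5 - o*(-1 + Q + 4*(-3) - 3*Q)*(-1) = 5 - o*(-1 + Q - 12 - 3*Q)*(-1) = 5 - o*(-13 - 2*Q)*(-1) = 5 - (-1)*o*(-13 - 2*Q) = 5 + o*(-13 - 2*Q))
T = -1170 (T = -1054 - (5 - 1*37*(13 + 2*(-8))) = -1054 - (5 - 1*37*(13 - 16)) = -1054 - (5 - 1*37*(-3)) = -1054 - (5 + 111) = -1054 - 1*116 = -1054 - 116 = -1170)
√(-152*(0 - 3*5) + T) = √(-152*(0 - 3*5) - 1170) = √(-152*(0 - 15) - 1170) = √(-152*(-15) - 1170) = √(2280 - 1170) = √1110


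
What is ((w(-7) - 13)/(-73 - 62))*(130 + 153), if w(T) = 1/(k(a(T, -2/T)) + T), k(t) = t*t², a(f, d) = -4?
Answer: 87164/3195 ≈ 27.281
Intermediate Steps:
k(t) = t³
w(T) = 1/(-64 + T) (w(T) = 1/((-4)³ + T) = 1/(-64 + T))
((w(-7) - 13)/(-73 - 62))*(130 + 153) = ((1/(-64 - 7) - 13)/(-73 - 62))*(130 + 153) = ((1/(-71) - 13)/(-135))*283 = ((-1/71 - 13)*(-1/135))*283 = -924/71*(-1/135)*283 = (308/3195)*283 = 87164/3195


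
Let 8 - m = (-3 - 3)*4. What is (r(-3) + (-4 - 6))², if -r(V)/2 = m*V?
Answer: 33124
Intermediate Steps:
m = 32 (m = 8 - (-3 - 3)*4 = 8 - (-6)*4 = 8 - 1*(-24) = 8 + 24 = 32)
r(V) = -64*V
(r(-3) + (-4 - 6))² = (-64*(-3) + (-4 - 6))² = (192 - 10)² = 182² = 33124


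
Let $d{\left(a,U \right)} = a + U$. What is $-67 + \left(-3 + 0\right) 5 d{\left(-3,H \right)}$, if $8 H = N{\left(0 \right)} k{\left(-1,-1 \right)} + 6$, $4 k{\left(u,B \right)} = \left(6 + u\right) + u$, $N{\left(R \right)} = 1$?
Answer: $- \frac{281}{8} \approx -35.125$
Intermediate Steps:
$k{\left(u,B \right)} = \frac{3}{2} + \frac{u}{2}$ ($k{\left(u,B \right)} = \frac{\left(6 + u\right) + u}{4} = \frac{6 + 2 u}{4} = \frac{3}{2} + \frac{u}{2}$)
$H = \frac{7}{8}$ ($H = \frac{1 \left(\frac{3}{2} + \frac{1}{2} \left(-1\right)\right) + 6}{8} = \frac{1 \left(\frac{3}{2} - \frac{1}{2}\right) + 6}{8} = \frac{1 \cdot 1 + 6}{8} = \frac{1 + 6}{8} = \frac{1}{8} \cdot 7 = \frac{7}{8} \approx 0.875$)
$d{\left(a,U \right)} = U + a$
$-67 + \left(-3 + 0\right) 5 d{\left(-3,H \right)} = -67 + \left(-3 + 0\right) 5 \left(\frac{7}{8} - 3\right) = -67 + \left(-3\right) 5 \left(- \frac{17}{8}\right) = -67 - - \frac{255}{8} = -67 + \frac{255}{8} = - \frac{281}{8}$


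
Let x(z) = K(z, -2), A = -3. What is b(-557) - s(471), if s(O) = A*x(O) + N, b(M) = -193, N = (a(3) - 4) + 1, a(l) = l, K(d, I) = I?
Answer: -199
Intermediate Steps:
x(z) = -2
N = 0 (N = (3 - 4) + 1 = -1 + 1 = 0)
s(O) = 6 (s(O) = -3*(-2) + 0 = 6 + 0 = 6)
b(-557) - s(471) = -193 - 1*6 = -193 - 6 = -199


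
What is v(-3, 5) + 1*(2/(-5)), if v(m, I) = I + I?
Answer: 48/5 ≈ 9.6000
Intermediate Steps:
v(m, I) = 2*I
v(-3, 5) + 1*(2/(-5)) = 2*5 + 1*(2/(-5)) = 10 + 1*(2*(-1/5)) = 10 + 1*(-2/5) = 10 - 2/5 = 48/5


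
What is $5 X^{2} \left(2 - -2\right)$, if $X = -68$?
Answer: $92480$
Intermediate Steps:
$5 X^{2} \left(2 - -2\right) = 5 \left(-68\right)^{2} \left(2 - -2\right) = 5 \cdot 4624 \left(2 + 2\right) = 23120 \cdot 4 = 92480$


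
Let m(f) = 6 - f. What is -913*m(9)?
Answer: 2739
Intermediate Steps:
-913*m(9) = -913*(6 - 1*9) = -913*(6 - 9) = -913*(-3) = 2739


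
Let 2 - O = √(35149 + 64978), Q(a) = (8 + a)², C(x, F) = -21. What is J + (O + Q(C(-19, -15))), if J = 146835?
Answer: 147006 - √100127 ≈ 1.4669e+5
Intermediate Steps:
O = 2 - √100127 (O = 2 - √(35149 + 64978) = 2 - √100127 ≈ -314.43)
J + (O + Q(C(-19, -15))) = 146835 + ((2 - √100127) + (8 - 21)²) = 146835 + ((2 - √100127) + (-13)²) = 146835 + ((2 - √100127) + 169) = 146835 + (171 - √100127) = 147006 - √100127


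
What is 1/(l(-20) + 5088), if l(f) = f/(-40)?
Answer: 2/10177 ≈ 0.00019652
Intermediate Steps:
l(f) = -f/40 (l(f) = f*(-1/40) = -f/40)
1/(l(-20) + 5088) = 1/(-1/40*(-20) + 5088) = 1/(½ + 5088) = 1/(10177/2) = 2/10177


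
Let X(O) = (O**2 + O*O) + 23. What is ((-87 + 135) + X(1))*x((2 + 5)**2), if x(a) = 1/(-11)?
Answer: -73/11 ≈ -6.6364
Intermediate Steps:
x(a) = -1/11
X(O) = 23 + 2*O**2 (X(O) = (O**2 + O**2) + 23 = 2*O**2 + 23 = 23 + 2*O**2)
((-87 + 135) + X(1))*x((2 + 5)**2) = ((-87 + 135) + (23 + 2*1**2))*(-1/11) = (48 + (23 + 2*1))*(-1/11) = (48 + (23 + 2))*(-1/11) = (48 + 25)*(-1/11) = 73*(-1/11) = -73/11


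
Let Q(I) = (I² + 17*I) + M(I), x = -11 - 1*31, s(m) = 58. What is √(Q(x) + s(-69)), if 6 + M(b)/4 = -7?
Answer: 4*√66 ≈ 32.496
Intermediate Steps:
M(b) = -52 (M(b) = -24 + 4*(-7) = -24 - 28 = -52)
x = -42 (x = -11 - 31 = -42)
Q(I) = -52 + I² + 17*I (Q(I) = (I² + 17*I) - 52 = -52 + I² + 17*I)
√(Q(x) + s(-69)) = √((-52 + (-42)² + 17*(-42)) + 58) = √((-52 + 1764 - 714) + 58) = √(998 + 58) = √1056 = 4*√66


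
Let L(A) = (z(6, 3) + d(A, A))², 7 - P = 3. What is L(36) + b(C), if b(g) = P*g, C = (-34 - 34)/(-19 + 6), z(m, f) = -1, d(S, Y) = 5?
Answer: 480/13 ≈ 36.923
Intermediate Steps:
P = 4 (P = 7 - 1*3 = 7 - 3 = 4)
C = 68/13 (C = -68/(-13) = -68*(-1/13) = 68/13 ≈ 5.2308)
b(g) = 4*g
L(A) = 16 (L(A) = (-1 + 5)² = 4² = 16)
L(36) + b(C) = 16 + 4*(68/13) = 16 + 272/13 = 480/13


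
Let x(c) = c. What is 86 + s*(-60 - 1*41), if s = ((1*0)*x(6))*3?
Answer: 86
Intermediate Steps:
s = 0 (s = ((1*0)*6)*3 = (0*6)*3 = 0*3 = 0)
86 + s*(-60 - 1*41) = 86 + 0*(-60 - 1*41) = 86 + 0*(-60 - 41) = 86 + 0*(-101) = 86 + 0 = 86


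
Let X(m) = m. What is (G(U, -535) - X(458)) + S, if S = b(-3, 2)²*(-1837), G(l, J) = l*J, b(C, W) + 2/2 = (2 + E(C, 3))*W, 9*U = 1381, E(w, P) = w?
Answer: -891754/9 ≈ -99084.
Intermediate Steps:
U = 1381/9 (U = (⅑)*1381 = 1381/9 ≈ 153.44)
b(C, W) = -1 + W*(2 + C) (b(C, W) = -1 + (2 + C)*W = -1 + W*(2 + C))
G(l, J) = J*l
S = -16533 (S = (-1 + 2*2 - 3*2)²*(-1837) = (-1 + 4 - 6)²*(-1837) = (-3)²*(-1837) = 9*(-1837) = -16533)
(G(U, -535) - X(458)) + S = (-535*1381/9 - 1*458) - 16533 = (-738835/9 - 458) - 16533 = -742957/9 - 16533 = -891754/9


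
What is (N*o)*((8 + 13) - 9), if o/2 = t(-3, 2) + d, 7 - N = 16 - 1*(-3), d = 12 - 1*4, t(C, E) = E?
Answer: -2880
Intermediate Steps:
d = 8 (d = 12 - 4 = 8)
N = -12 (N = 7 - (16 - 1*(-3)) = 7 - (16 + 3) = 7 - 1*19 = 7 - 19 = -12)
o = 20 (o = 2*(2 + 8) = 2*10 = 20)
(N*o)*((8 + 13) - 9) = (-12*20)*((8 + 13) - 9) = -240*(21 - 9) = -240*12 = -2880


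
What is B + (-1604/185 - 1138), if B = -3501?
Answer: -859819/185 ≈ -4647.7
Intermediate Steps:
B + (-1604/185 - 1138) = -3501 + (-1604/185 - 1138) = -3501 - 212134/185 = -859819/185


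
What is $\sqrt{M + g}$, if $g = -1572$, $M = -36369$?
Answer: $i \sqrt{37941} \approx 194.78 i$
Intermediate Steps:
$\sqrt{M + g} = \sqrt{-36369 - 1572} = \sqrt{-37941} = i \sqrt{37941}$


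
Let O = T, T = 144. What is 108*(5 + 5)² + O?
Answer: 10944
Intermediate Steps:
O = 144
108*(5 + 5)² + O = 108*(5 + 5)² + 144 = 108*10² + 144 = 108*100 + 144 = 10800 + 144 = 10944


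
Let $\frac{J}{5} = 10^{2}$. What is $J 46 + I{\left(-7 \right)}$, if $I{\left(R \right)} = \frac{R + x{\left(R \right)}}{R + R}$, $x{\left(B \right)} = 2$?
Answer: $\frac{322005}{14} \approx 23000.0$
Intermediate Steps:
$J = 500$ ($J = 5 \cdot 10^{2} = 5 \cdot 100 = 500$)
$I{\left(R \right)} = \frac{2 + R}{2 R}$ ($I{\left(R \right)} = \frac{R + 2}{R + R} = \frac{2 + R}{2 R}$)
$J 46 + I{\left(-7 \right)} = 500 \cdot 46 + \frac{2 - 7}{2 \left(-7\right)} = 23000 + \frac{1}{2} \left(- \frac{1}{7}\right) \left(-5\right) = 23000 + \frac{5}{14} = \frac{322005}{14}$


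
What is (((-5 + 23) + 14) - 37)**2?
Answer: 25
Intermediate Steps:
(((-5 + 23) + 14) - 37)**2 = ((18 + 14) - 37)**2 = (32 - 37)**2 = (-5)**2 = 25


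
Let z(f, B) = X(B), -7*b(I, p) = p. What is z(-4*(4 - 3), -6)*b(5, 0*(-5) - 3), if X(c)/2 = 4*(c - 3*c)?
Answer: 288/7 ≈ 41.143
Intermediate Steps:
b(I, p) = -p/7
X(c) = -16*c (X(c) = 2*(4*(c - 3*c)) = 2*(4*(-2*c)) = 2*(-8*c) = -16*c)
z(f, B) = -16*B
z(-4*(4 - 3), -6)*b(5, 0*(-5) - 3) = (-16*(-6))*(-(0*(-5) - 3)/7) = 96*(-(0 - 3)/7) = 96*(-⅐*(-3)) = 96*(3/7) = 288/7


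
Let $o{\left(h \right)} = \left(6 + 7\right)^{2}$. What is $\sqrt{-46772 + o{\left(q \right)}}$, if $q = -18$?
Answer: $i \sqrt{46603} \approx 215.88 i$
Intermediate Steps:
$o{\left(h \right)} = 169$ ($o{\left(h \right)} = 13^{2} = 169$)
$\sqrt{-46772 + o{\left(q \right)}} = \sqrt{-46772 + 169} = \sqrt{-46603} = i \sqrt{46603}$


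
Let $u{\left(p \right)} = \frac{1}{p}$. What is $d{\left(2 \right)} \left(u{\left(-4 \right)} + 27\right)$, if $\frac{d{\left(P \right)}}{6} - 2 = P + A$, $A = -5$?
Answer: $- \frac{321}{2} \approx -160.5$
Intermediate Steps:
$d{\left(P \right)} = -18 + 6 P$ ($d{\left(P \right)} = 12 + 6 \left(P - 5\right) = 12 + 6 \left(-5 + P\right) = 12 + \left(-30 + 6 P\right) = -18 + 6 P$)
$d{\left(2 \right)} \left(u{\left(-4 \right)} + 27\right) = \left(-18 + 6 \cdot 2\right) \left(\frac{1}{-4} + 27\right) = \left(-18 + 12\right) \left(- \frac{1}{4} + 27\right) = \left(-6\right) \frac{107}{4} = - \frac{321}{2}$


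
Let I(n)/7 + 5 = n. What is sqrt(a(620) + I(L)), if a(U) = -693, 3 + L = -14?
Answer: 11*I*sqrt(7) ≈ 29.103*I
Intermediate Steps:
L = -17 (L = -3 - 14 = -17)
I(n) = -35 + 7*n
sqrt(a(620) + I(L)) = sqrt(-693 + (-35 + 7*(-17))) = sqrt(-693 + (-35 - 119)) = sqrt(-693 - 154) = sqrt(-847) = 11*I*sqrt(7)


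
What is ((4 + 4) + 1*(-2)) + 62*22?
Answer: 1370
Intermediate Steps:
((4 + 4) + 1*(-2)) + 62*22 = (8 - 2) + 1364 = 6 + 1364 = 1370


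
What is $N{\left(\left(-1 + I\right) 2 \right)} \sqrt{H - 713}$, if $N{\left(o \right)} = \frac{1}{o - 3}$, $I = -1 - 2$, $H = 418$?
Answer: $- \frac{i \sqrt{295}}{11} \approx - 1.5614 i$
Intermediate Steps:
$I = -3$ ($I = -1 - 2 = -3$)
$N{\left(o \right)} = \frac{1}{-3 + o}$
$N{\left(\left(-1 + I\right) 2 \right)} \sqrt{H - 713} = \frac{\sqrt{418 - 713}}{-3 + \left(-1 - 3\right) 2} = \frac{\sqrt{-295}}{-3 - 8} = \frac{i \sqrt{295}}{-3 - 8} = \frac{i \sqrt{295}}{-11} = - \frac{i \sqrt{295}}{11}$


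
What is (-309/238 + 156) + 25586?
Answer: 6126287/238 ≈ 25741.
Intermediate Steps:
(-309/238 + 156) + 25586 = 36819/238 + 25586 = 6126287/238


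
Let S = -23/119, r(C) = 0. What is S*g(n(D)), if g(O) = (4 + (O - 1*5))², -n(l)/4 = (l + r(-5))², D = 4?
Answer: -97175/119 ≈ -816.60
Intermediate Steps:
n(l) = -4*l² (n(l) = -4*(l + 0)² = -4*l²)
g(O) = (-1 + O)² (g(O) = (4 + (O - 5))² = (4 + (-5 + O))² = (-1 + O)²)
S = -23/119 (S = -23*1/119 = -23/119 ≈ -0.19328)
S*g(n(D)) = -23*(-1 - 4*4²)²/119 = -23*(-1 - 4*16)²/119 = -23*(-1 - 64)²/119 = -23/119*(-65)² = -23/119*4225 = -97175/119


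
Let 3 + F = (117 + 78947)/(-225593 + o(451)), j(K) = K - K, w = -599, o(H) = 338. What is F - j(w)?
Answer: -754829/225255 ≈ -3.3510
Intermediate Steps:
j(K) = 0
F = -754829/225255 (F = -3 + (117 + 78947)/(-225593 + 338) = -3 + 79064/(-225255) = -3 + 79064*(-1/225255) = -3 - 79064/225255 = -754829/225255 ≈ -3.3510)
F - j(w) = -754829/225255 - 1*0 = -754829/225255 + 0 = -754829/225255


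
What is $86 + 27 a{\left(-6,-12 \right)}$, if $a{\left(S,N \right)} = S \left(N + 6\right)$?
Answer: $1058$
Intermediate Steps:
$a{\left(S,N \right)} = S \left(6 + N\right)$
$86 + 27 a{\left(-6,-12 \right)} = 86 + 27 \left(- 6 \left(6 - 12\right)\right) = 86 + 27 \left(\left(-6\right) \left(-6\right)\right) = 86 + 27 \cdot 36 = 86 + 972 = 1058$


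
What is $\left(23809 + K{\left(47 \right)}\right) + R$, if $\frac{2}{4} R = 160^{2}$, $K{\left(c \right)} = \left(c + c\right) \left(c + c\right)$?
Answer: $83845$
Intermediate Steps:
$K{\left(c \right)} = 4 c^{2}$ ($K{\left(c \right)} = 2 c 2 c = 4 c^{2}$)
$R = 51200$ ($R = 2 \cdot 160^{2} = 2 \cdot 25600 = 51200$)
$\left(23809 + K{\left(47 \right)}\right) + R = \left(23809 + 4 \cdot 47^{2}\right) + 51200 = \left(23809 + 4 \cdot 2209\right) + 51200 = \left(23809 + 8836\right) + 51200 = 32645 + 51200 = 83845$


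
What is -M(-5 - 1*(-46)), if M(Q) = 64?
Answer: -64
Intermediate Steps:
-M(-5 - 1*(-46)) = -1*64 = -64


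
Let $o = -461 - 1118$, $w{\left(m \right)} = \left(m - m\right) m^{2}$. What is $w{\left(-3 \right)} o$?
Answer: $0$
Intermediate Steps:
$w{\left(m \right)} = 0$ ($w{\left(m \right)} = 0 m^{2} = 0$)
$o = -1579$
$w{\left(-3 \right)} o = 0 \left(-1579\right) = 0$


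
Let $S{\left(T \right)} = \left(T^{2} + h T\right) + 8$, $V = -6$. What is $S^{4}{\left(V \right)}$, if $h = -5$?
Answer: $29986576$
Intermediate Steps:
$S{\left(T \right)} = 8 + T^{2} - 5 T$ ($S{\left(T \right)} = \left(T^{2} - 5 T\right) + 8 = 8 + T^{2} - 5 T$)
$S^{4}{\left(V \right)} = \left(8 + \left(-6\right)^{2} - -30\right)^{4} = \left(8 + 36 + 30\right)^{4} = 74^{4} = 29986576$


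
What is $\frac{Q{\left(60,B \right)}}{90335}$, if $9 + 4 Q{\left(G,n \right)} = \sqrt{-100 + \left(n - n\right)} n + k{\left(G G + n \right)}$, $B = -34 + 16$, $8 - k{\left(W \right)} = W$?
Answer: $- \frac{3583}{361340} - \frac{9 i}{18067} \approx -0.0099159 - 0.00049815 i$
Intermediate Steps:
$k{\left(W \right)} = 8 - W$
$B = -18$
$Q{\left(G,n \right)} = - \frac{1}{4} - \frac{n}{4} - \frac{G^{2}}{4} + \frac{5 i n}{2}$ ($Q{\left(G,n \right)} = - \frac{9}{4} + \frac{\sqrt{-100 + \left(n - n\right)} n - \left(-8 + n + G G\right)}{4} = - \frac{9}{4} + \frac{\sqrt{-100 + 0} n - \left(-8 + n + G^{2}\right)}{4} = - \frac{9}{4} + \frac{\sqrt{-100} n - \left(-8 + n + G^{2}\right)}{4} = - \frac{9}{4} + \frac{10 i n - \left(-8 + n + G^{2}\right)}{4} = - \frac{9}{4} + \frac{8 - n - G^{2} + 10 i n}{4} = - \frac{9}{4} - \left(-2 + \frac{n}{4} + \frac{G^{2}}{4} - \frac{5 i n}{2}\right) = - \frac{1}{4} - \frac{n}{4} - \frac{G^{2}}{4} + \frac{5 i n}{2}$)
$\frac{Q{\left(60,B \right)}}{90335} = \frac{- \frac{1}{4} - - \frac{9}{2} - \frac{60^{2}}{4} + \frac{5}{2} i \left(-18\right)}{90335} = \left(- \frac{1}{4} + \frac{9}{2} - 900 - 45 i\right) \frac{1}{90335} = \left(- \frac{3583}{4} - 45 i\right) \frac{1}{90335} = - \frac{3583}{361340} - \frac{9 i}{18067}$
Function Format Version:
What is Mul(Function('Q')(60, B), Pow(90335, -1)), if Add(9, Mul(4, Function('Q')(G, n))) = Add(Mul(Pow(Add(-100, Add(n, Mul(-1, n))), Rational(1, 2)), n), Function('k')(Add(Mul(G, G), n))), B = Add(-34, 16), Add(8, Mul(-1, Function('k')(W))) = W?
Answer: Add(Rational(-3583, 361340), Mul(Rational(-9, 18067), I)) ≈ Add(-0.0099159, Mul(-0.00049815, I))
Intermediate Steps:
Function('k')(W) = Add(8, Mul(-1, W))
B = -18
Function('Q')(G, n) = Add(Rational(-1, 4), Mul(Rational(-1, 4), n), Mul(Rational(-1, 4), Pow(G, 2)), Mul(Rational(5, 2), I, n)) (Function('Q')(G, n) = Add(Rational(-9, 4), Mul(Rational(1, 4), Add(Mul(Pow(Add(-100, Add(n, Mul(-1, n))), Rational(1, 2)), n), Add(8, Mul(-1, Add(Mul(G, G), n)))))) = Add(Rational(-9, 4), Mul(Rational(1, 4), Add(Mul(Pow(Add(-100, 0), Rational(1, 2)), n), Add(8, Mul(-1, Add(Pow(G, 2), n)))))) = Add(Rational(-9, 4), Mul(Rational(1, 4), Add(Mul(Pow(-100, Rational(1, 2)), n), Add(8, Mul(-1, Add(n, Pow(G, 2))))))) = Add(Rational(-9, 4), Mul(Rational(1, 4), Add(Mul(Mul(10, I), n), Add(8, Add(Mul(-1, n), Mul(-1, Pow(G, 2))))))) = Add(Rational(-9, 4), Mul(Rational(1, 4), Add(Mul(10, I, n), Add(8, Mul(-1, n), Mul(-1, Pow(G, 2)))))) = Add(Rational(-9, 4), Mul(Rational(1, 4), Add(8, Mul(-1, n), Mul(-1, Pow(G, 2)), Mul(10, I, n)))) = Add(Rational(-9, 4), Add(2, Mul(Rational(-1, 4), n), Mul(Rational(-1, 4), Pow(G, 2)), Mul(Rational(5, 2), I, n))) = Add(Rational(-1, 4), Mul(Rational(-1, 4), n), Mul(Rational(-1, 4), Pow(G, 2)), Mul(Rational(5, 2), I, n)))
Mul(Function('Q')(60, B), Pow(90335, -1)) = Mul(Add(Rational(-1, 4), Mul(Rational(-1, 4), -18), Mul(Rational(-1, 4), Pow(60, 2)), Mul(Rational(5, 2), I, -18)), Pow(90335, -1)) = Mul(Add(Rational(-1, 4), Rational(9, 2), Mul(Rational(-1, 4), 3600), Mul(-45, I)), Rational(1, 90335)) = Mul(Add(Rational(-1, 4), Rational(9, 2), -900, Mul(-45, I)), Rational(1, 90335)) = Mul(Add(Rational(-3583, 4), Mul(-45, I)), Rational(1, 90335)) = Add(Rational(-3583, 361340), Mul(Rational(-9, 18067), I))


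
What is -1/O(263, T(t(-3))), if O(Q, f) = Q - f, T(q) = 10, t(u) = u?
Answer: -1/253 ≈ -0.0039526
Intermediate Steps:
-1/O(263, T(t(-3))) = -1/(263 - 1*10) = -1/(263 - 10) = -1/253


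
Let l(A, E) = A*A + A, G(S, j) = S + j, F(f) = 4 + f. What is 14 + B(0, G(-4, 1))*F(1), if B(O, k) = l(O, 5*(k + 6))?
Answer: 14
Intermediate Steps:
l(A, E) = A + A² (l(A, E) = A² + A = A + A²)
B(O, k) = O*(1 + O)
14 + B(0, G(-4, 1))*F(1) = 14 + (0*(1 + 0))*(4 + 1) = 14 + (0*1)*5 = 14 + 0*5 = 14 + 0 = 14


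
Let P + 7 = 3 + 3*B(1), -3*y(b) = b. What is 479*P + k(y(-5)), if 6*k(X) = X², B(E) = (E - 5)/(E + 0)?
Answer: -413831/54 ≈ -7663.5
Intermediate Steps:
y(b) = -b/3
B(E) = (-5 + E)/E
k(X) = X²/6
P = -16 (P = -7 + (3 + 3*((-5 + 1)/1)) = -7 + (3 + 3*(1*(-4))) = -7 + (3 + 3*(-4)) = -7 + (3 - 12) = -7 - 9 = -16)
479*P + k(y(-5)) = 479*(-16) + (-⅓*(-5))²/6 = -7664 + (5/3)²/6 = -7664 + (⅙)*(25/9) = -7664 + 25/54 = -413831/54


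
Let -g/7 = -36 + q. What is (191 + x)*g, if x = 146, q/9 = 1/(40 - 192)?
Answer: 12929679/152 ≈ 85064.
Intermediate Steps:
q = -9/152 (q = 9/(40 - 192) = 9/(-152) = 9*(-1/152) = -9/152 ≈ -0.059211)
g = 38367/152 (g = -7*(-36 - 9/152) = -7*(-5481/152) = 38367/152 ≈ 252.41)
(191 + x)*g = (191 + 146)*(38367/152) = 337*(38367/152) = 12929679/152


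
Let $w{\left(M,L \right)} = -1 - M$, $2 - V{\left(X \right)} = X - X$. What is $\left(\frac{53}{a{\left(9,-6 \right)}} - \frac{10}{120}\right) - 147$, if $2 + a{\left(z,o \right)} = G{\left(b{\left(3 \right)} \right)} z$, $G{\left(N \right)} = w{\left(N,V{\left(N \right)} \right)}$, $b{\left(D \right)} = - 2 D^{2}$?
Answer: $- \frac{265879}{1812} \approx -146.73$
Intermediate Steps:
$V{\left(X \right)} = 2$ ($V{\left(X \right)} = 2 - \left(X - X\right) = 2 - 0 = 2 + 0 = 2$)
$G{\left(N \right)} = -1 - N$
$a{\left(z,o \right)} = -2 + 17 z$ ($a{\left(z,o \right)} = -2 + \left(-1 - - 2 \cdot 3^{2}\right) z = -2 + \left(-1 - \left(-2\right) 9\right) z = -2 + \left(-1 - -18\right) z = -2 + \left(-1 + 18\right) z = -2 + 17 z$)
$\left(\frac{53}{a{\left(9,-6 \right)}} - \frac{10}{120}\right) - 147 = \left(\frac{53}{-2 + 17 \cdot 9} - \frac{10}{120}\right) - 147 = \left(\frac{53}{-2 + 153} - \frac{1}{12}\right) - 147 = \left(\frac{53}{151} - \frac{1}{12}\right) - 147 = \frac{485}{1812} - 147 = - \frac{265879}{1812}$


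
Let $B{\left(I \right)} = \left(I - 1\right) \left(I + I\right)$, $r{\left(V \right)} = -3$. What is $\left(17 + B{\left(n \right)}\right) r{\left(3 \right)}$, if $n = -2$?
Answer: $-87$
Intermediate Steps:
$B{\left(I \right)} = 2 I \left(-1 + I\right)$ ($B{\left(I \right)} = \left(-1 + I\right) 2 I = 2 I \left(-1 + I\right)$)
$\left(17 + B{\left(n \right)}\right) r{\left(3 \right)} = \left(17 + 2 \left(-2\right) \left(-1 - 2\right)\right) \left(-3\right) = \left(17 + 2 \left(-2\right) \left(-3\right)\right) \left(-3\right) = \left(17 + 12\right) \left(-3\right) = 29 \left(-3\right) = -87$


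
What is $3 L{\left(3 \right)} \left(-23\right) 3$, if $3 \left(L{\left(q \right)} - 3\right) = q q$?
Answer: $-1242$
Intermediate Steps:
$L{\left(q \right)} = 3 + \frac{q^{2}}{3}$ ($L{\left(q \right)} = 3 + \frac{q q}{3} = 3 + \frac{q^{2}}{3}$)
$3 L{\left(3 \right)} \left(-23\right) 3 = 3 \left(3 + \frac{3^{2}}{3}\right) \left(-23\right) 3 = 3 \left(3 + \frac{1}{3} \cdot 9\right) \left(-23\right) 3 = 3 \left(3 + 3\right) \left(-23\right) 3 = 3 \cdot 6 \left(-23\right) 3 = 18 \left(-23\right) 3 = \left(-414\right) 3 = -1242$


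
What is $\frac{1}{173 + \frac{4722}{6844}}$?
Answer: $\frac{3422}{594367} \approx 0.0057574$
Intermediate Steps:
$\frac{1}{173 + \frac{4722}{6844}} = \frac{1}{173 + 4722 \cdot \frac{1}{6844}} = \frac{1}{173 + \frac{2361}{3422}} = \frac{1}{\frac{594367}{3422}} = \frac{3422}{594367}$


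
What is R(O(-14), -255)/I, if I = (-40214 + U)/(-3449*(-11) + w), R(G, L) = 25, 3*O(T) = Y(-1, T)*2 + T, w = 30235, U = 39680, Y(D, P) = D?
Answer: -9575/3 ≈ -3191.7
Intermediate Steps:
O(T) = -2/3 + T/3 (O(T) = (-1*2 + T)/3 = (-2 + T)/3 = -2/3 + T/3)
I = -3/383 (I = (-40214 + 39680)/(-3449*(-11) + 30235) = -534/(37939 + 30235) = -534/68174 = -534*1/68174 = -3/383 ≈ -0.0078329)
R(O(-14), -255)/I = 25/(-3/383) = 25*(-383/3) = -9575/3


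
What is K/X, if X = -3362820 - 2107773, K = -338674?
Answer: 338674/5470593 ≈ 0.061908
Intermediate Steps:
X = -5470593
K/X = -338674/(-5470593) = -338674*(-1/5470593) = 338674/5470593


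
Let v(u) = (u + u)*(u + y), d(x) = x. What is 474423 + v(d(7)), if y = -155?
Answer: 472351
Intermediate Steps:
v(u) = 2*u*(-155 + u) (v(u) = (u + u)*(u - 155) = (2*u)*(-155 + u) = 2*u*(-155 + u))
474423 + v(d(7)) = 474423 + 2*7*(-155 + 7) = 474423 + 2*7*(-148) = 474423 - 2072 = 472351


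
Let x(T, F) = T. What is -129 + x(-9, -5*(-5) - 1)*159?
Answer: -1560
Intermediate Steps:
-129 + x(-9, -5*(-5) - 1)*159 = -129 - 9*159 = -129 - 1431 = -1560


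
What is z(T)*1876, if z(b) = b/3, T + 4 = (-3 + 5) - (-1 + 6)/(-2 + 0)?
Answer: 938/3 ≈ 312.67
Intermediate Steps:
T = 1/2 (T = -4 + ((-3 + 5) - (-1 + 6)/(-2 + 0)) = -4 + (2 - 5/(-2)) = -4 + (2 - 5*(-1)/2) = -4 + (2 - 1*(-5/2)) = -4 + (2 + 5/2) = -4 + 9/2 = 1/2 ≈ 0.50000)
z(b) = b/3 (z(b) = b*(1/3) = b/3)
z(T)*1876 = ((1/3)*(1/2))*1876 = (1/6)*1876 = 938/3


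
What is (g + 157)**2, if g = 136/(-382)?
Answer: 895146561/36481 ≈ 24537.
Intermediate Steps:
g = -68/191 (g = 136*(-1/382) = -68/191 ≈ -0.35602)
(g + 157)**2 = (-68/191 + 157)**2 = (29919/191)**2 = 895146561/36481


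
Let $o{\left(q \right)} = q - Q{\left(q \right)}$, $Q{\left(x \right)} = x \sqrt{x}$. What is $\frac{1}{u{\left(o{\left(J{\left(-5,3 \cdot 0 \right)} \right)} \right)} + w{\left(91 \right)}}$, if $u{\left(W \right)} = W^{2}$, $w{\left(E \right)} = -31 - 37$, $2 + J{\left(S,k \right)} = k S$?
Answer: $\frac{i}{8 \left(\sqrt{2} - 9 i\right)} \approx -0.013554 + 0.0021298 i$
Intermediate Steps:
$J{\left(S,k \right)} = -2 + S k$ ($J{\left(S,k \right)} = -2 + k S = -2 + S k$)
$w{\left(E \right)} = -68$ ($w{\left(E \right)} = -31 - 37 = -68$)
$Q{\left(x \right)} = x^{\frac{3}{2}}$
$o{\left(q \right)} = q - q^{\frac{3}{2}}$
$\frac{1}{u{\left(o{\left(J{\left(-5,3 \cdot 0 \right)} \right)} \right)} + w{\left(91 \right)}} = \frac{1}{\left(\left(-2 - 5 \cdot 3 \cdot 0\right) - \left(-2 - 5 \cdot 3 \cdot 0\right)^{\frac{3}{2}}\right)^{2} - 68} = \frac{1}{\left(\left(-2 - 0\right) - \left(-2 - 0\right)^{\frac{3}{2}}\right)^{2} - 68} = \frac{1}{\left(\left(-2 + 0\right) - \left(-2 + 0\right)^{\frac{3}{2}}\right)^{2} - 68} = \frac{1}{\left(-2 - \left(-2\right)^{\frac{3}{2}}\right)^{2} - 68} = \frac{1}{\left(-2 - - 2 i \sqrt{2}\right)^{2} - 68} = \frac{1}{\left(-2 + 2 i \sqrt{2}\right)^{2} - 68} = \frac{1}{-68 + \left(-2 + 2 i \sqrt{2}\right)^{2}}$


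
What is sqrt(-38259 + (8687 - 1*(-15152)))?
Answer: 2*I*sqrt(3605) ≈ 120.08*I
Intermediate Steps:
sqrt(-38259 + (8687 - 1*(-15152))) = sqrt(-38259 + (8687 + 15152)) = sqrt(-38259 + 23839) = sqrt(-14420) = 2*I*sqrt(3605)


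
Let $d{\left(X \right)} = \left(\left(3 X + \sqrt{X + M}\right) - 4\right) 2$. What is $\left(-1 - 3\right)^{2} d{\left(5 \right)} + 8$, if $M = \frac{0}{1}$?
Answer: $360 + 32 \sqrt{5} \approx 431.55$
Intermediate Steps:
$M = 0$ ($M = 0 \cdot 1 = 0$)
$d{\left(X \right)} = -8 + 2 \sqrt{X} + 6 X$ ($d{\left(X \right)} = \left(\left(3 X + \sqrt{X + 0}\right) - 4\right) 2 = \left(\left(3 X + \sqrt{X}\right) - 4\right) 2 = \left(\left(\sqrt{X} + 3 X\right) - 4\right) 2 = \left(-4 + \sqrt{X} + 3 X\right) 2 = -8 + 2 \sqrt{X} + 6 X$)
$\left(-1 - 3\right)^{2} d{\left(5 \right)} + 8 = \left(-1 - 3\right)^{2} \left(-8 + 2 \sqrt{5} + 6 \cdot 5\right) + 8 = \left(-4\right)^{2} \left(-8 + 2 \sqrt{5} + 30\right) + 8 = 16 \left(22 + 2 \sqrt{5}\right) + 8 = \left(352 + 32 \sqrt{5}\right) + 8 = 360 + 32 \sqrt{5}$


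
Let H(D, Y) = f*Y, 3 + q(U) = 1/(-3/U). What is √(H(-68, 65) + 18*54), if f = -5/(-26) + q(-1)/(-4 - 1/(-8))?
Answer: √35607282/186 ≈ 32.082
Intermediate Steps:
q(U) = -3 - U/3 (q(U) = -3 + 1/(-3/U) = -3 + 1*(-U/3) = -3 - U/3)
f = 2129/2418 (f = -5/(-26) + (-3 - ⅓*(-1))/(-4 - 1/(-8)) = -5*(-1/26) + (-3 + ⅓)/(-4 - 1*(-⅛)) = 5/26 - 8/(3*(-4 + ⅛)) = 5/26 - 8/(3*(-31/8)) = 5/26 - 8/3*(-8/31) = 5/26 + 64/93 = 2129/2418 ≈ 0.88048)
H(D, Y) = 2129*Y/2418
√(H(-68, 65) + 18*54) = √((2129/2418)*65 + 18*54) = √(10645/186 + 972) = √(191437/186) = √35607282/186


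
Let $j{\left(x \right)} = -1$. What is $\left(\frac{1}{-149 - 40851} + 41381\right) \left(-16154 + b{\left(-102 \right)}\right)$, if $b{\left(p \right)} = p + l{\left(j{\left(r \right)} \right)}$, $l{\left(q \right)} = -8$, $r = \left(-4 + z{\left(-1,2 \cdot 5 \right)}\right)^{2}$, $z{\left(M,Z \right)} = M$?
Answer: $- \frac{3449230490967}{5125} \approx -6.7302 \cdot 10^{8}$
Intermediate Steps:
$r = 25$ ($r = \left(-4 - 1\right)^{2} = \left(-5\right)^{2} = 25$)
$b{\left(p \right)} = -8 + p$ ($b{\left(p \right)} = p - 8 = -8 + p$)
$\left(\frac{1}{-149 - 40851} + 41381\right) \left(-16154 + b{\left(-102 \right)}\right) = \left(\frac{1}{-149 - 40851} + 41381\right) \left(-16154 - 110\right) = \left(\frac{1}{-41000} + 41381\right) \left(-16154 - 110\right) = \left(- \frac{1}{41000} + 41381\right) \left(-16264\right) = \frac{1696620999}{41000} \left(-16264\right) = - \frac{3449230490967}{5125}$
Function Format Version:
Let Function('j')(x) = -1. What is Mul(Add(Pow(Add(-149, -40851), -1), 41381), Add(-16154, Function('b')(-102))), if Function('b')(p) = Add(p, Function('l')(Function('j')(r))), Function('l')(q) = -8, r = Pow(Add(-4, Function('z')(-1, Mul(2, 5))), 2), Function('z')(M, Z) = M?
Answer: Rational(-3449230490967, 5125) ≈ -6.7302e+8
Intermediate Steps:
r = 25 (r = Pow(Add(-4, -1), 2) = Pow(-5, 2) = 25)
Function('b')(p) = Add(-8, p) (Function('b')(p) = Add(p, -8) = Add(-8, p))
Mul(Add(Pow(Add(-149, -40851), -1), 41381), Add(-16154, Function('b')(-102))) = Mul(Add(Pow(Add(-149, -40851), -1), 41381), Add(-16154, Add(-8, -102))) = Mul(Add(Pow(-41000, -1), 41381), Add(-16154, -110)) = Mul(Add(Rational(-1, 41000), 41381), -16264) = Mul(Rational(1696620999, 41000), -16264) = Rational(-3449230490967, 5125)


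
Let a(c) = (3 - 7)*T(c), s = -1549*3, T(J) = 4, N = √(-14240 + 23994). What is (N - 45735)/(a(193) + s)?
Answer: 45735/4663 - √9754/4663 ≈ 9.7869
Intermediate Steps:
N = √9754 ≈ 98.762
s = -4647
a(c) = -16 (a(c) = (3 - 7)*4 = -4*4 = -16)
(N - 45735)/(a(193) + s) = (√9754 - 45735)/(-16 - 4647) = (-45735 + √9754)/(-4663) = (-45735 + √9754)*(-1/4663) = 45735/4663 - √9754/4663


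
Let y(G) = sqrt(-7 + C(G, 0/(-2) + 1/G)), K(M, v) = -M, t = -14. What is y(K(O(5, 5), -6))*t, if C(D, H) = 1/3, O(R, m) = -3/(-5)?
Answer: -28*I*sqrt(15)/3 ≈ -36.148*I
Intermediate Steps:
O(R, m) = 3/5 (O(R, m) = -3*(-1/5) = 3/5)
C(D, H) = 1/3
y(G) = 2*I*sqrt(15)/3 (y(G) = sqrt(-7 + 1/3) = sqrt(-20/3) = 2*I*sqrt(15)/3)
y(K(O(5, 5), -6))*t = (2*I*sqrt(15)/3)*(-14) = -28*I*sqrt(15)/3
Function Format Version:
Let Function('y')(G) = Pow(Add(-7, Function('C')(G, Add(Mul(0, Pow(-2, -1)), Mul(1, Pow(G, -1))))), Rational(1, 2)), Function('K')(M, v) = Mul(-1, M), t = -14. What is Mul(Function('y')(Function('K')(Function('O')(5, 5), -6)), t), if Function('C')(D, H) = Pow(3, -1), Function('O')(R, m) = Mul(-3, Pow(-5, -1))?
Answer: Mul(Rational(-28, 3), I, Pow(15, Rational(1, 2))) ≈ Mul(-36.148, I)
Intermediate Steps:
Function('O')(R, m) = Rational(3, 5) (Function('O')(R, m) = Mul(-3, Rational(-1, 5)) = Rational(3, 5))
Function('C')(D, H) = Rational(1, 3)
Function('y')(G) = Mul(Rational(2, 3), I, Pow(15, Rational(1, 2))) (Function('y')(G) = Pow(Add(-7, Rational(1, 3)), Rational(1, 2)) = Pow(Rational(-20, 3), Rational(1, 2)) = Mul(Rational(2, 3), I, Pow(15, Rational(1, 2))))
Mul(Function('y')(Function('K')(Function('O')(5, 5), -6)), t) = Mul(Mul(Rational(2, 3), I, Pow(15, Rational(1, 2))), -14) = Mul(Rational(-28, 3), I, Pow(15, Rational(1, 2)))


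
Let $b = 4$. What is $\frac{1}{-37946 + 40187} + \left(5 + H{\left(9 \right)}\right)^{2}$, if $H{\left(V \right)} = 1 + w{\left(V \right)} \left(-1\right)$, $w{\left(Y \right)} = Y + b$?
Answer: $\frac{109810}{2241} \approx 49.0$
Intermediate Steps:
$w{\left(Y \right)} = 4 + Y$ ($w{\left(Y \right)} = Y + 4 = 4 + Y$)
$H{\left(V \right)} = -3 - V$ ($H{\left(V \right)} = 1 + \left(4 + V\right) \left(-1\right) = 1 - \left(4 + V\right) = -3 - V$)
$\frac{1}{-37946 + 40187} + \left(5 + H{\left(9 \right)}\right)^{2} = \frac{1}{-37946 + 40187} + \left(5 - 12\right)^{2} = \frac{1}{2241} + \left(5 - 12\right)^{2} = \frac{1}{2241} + \left(-7\right)^{2} = \frac{1}{2241} + 49 = \frac{109810}{2241}$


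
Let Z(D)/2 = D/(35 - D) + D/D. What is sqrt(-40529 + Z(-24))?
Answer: I*sqrt(141077319)/59 ≈ 201.32*I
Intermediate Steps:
Z(D) = 2 + 2*D/(35 - D) (Z(D) = 2*(D/(35 - D) + D/D) = 2*(D/(35 - D) + 1) = 2*(1 + D/(35 - D)) = 2 + 2*D/(35 - D))
sqrt(-40529 + Z(-24)) = sqrt(-40529 - 70/(-35 - 24)) = sqrt(-40529 - 70/(-59)) = sqrt(-40529 - 70*(-1/59)) = sqrt(-40529 + 70/59) = sqrt(-2391141/59) = I*sqrt(141077319)/59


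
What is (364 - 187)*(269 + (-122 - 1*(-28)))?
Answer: 30975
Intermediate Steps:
(364 - 187)*(269 + (-122 - 1*(-28))) = 177*(269 + (-122 + 28)) = 177*(269 - 94) = 177*175 = 30975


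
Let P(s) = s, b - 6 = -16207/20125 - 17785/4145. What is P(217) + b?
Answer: 3635428147/16683625 ≈ 217.90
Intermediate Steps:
b = 15081522/16683625 (b = 6 + (-16207/20125 - 17785/4145) = 6 + (-16207*1/20125 - 17785*1/4145) = 6 + (-16207/20125 - 3557/829) = 6 - 85020228/16683625 = 15081522/16683625 ≈ 0.90397)
P(217) + b = 217 + 15081522/16683625 = 3635428147/16683625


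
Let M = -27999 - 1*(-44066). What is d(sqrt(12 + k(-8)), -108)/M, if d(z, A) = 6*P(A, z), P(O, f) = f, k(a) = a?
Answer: 12/16067 ≈ 0.00074687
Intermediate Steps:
d(z, A) = 6*z
M = 16067 (M = -27999 + 44066 = 16067)
d(sqrt(12 + k(-8)), -108)/M = (6*sqrt(12 - 8))/16067 = (6*sqrt(4))*(1/16067) = (6*2)*(1/16067) = 12*(1/16067) = 12/16067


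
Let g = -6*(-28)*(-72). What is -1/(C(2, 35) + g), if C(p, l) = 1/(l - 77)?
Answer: 42/508033 ≈ 8.2672e-5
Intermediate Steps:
C(p, l) = 1/(-77 + l)
g = -12096 (g = 168*(-72) = -12096)
-1/(C(2, 35) + g) = -1/(1/(-77 + 35) - 12096) = -1/(1/(-42) - 12096) = -1/(-1/42 - 12096) = -1/(-508033/42) = -1*(-42/508033) = 42/508033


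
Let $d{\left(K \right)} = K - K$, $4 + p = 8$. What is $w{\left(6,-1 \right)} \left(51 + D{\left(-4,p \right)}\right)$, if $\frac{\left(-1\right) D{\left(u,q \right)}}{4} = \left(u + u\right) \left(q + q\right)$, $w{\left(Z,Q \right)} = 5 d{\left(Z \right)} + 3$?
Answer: $921$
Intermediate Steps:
$p = 4$ ($p = -4 + 8 = 4$)
$d{\left(K \right)} = 0$
$w{\left(Z,Q \right)} = 3$ ($w{\left(Z,Q \right)} = 5 \cdot 0 + 3 = 0 + 3 = 3$)
$D{\left(u,q \right)} = - 16 q u$ ($D{\left(u,q \right)} = - 4 \left(u + u\right) \left(q + q\right) = - 4 \cdot 2 u 2 q = - 4 \cdot 4 q u = - 16 q u$)
$w{\left(6,-1 \right)} \left(51 + D{\left(-4,p \right)}\right) = 3 \left(51 - 64 \left(-4\right)\right) = 3 \left(51 + 256\right) = 3 \cdot 307 = 921$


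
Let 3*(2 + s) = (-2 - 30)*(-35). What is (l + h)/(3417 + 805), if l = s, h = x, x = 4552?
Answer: 7385/6333 ≈ 1.1661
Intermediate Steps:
h = 4552
s = 1114/3 (s = -2 + ((-2 - 30)*(-35))/3 = -2 + (-32*(-35))/3 = -2 + (1/3)*1120 = -2 + 1120/3 = 1114/3 ≈ 371.33)
l = 1114/3 ≈ 371.33
(l + h)/(3417 + 805) = (1114/3 + 4552)/(3417 + 805) = (14770/3)/4222 = (14770/3)*(1/4222) = 7385/6333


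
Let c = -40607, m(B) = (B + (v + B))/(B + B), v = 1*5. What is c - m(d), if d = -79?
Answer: -6416059/158 ≈ -40608.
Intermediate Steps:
v = 5
m(B) = (5 + 2*B)/(2*B) (m(B) = (B + (5 + B))/(B + B) = (5 + 2*B)/((2*B)) = (5 + 2*B)*(1/(2*B)) = (5 + 2*B)/(2*B))
c - m(d) = -40607 - (5/2 - 79)/(-79) = -40607 - (-1)*(-153)/(79*2) = -40607 - 1*153/158 = -40607 - 153/158 = -6416059/158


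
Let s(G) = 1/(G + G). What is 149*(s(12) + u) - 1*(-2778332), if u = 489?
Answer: 68428781/24 ≈ 2.8512e+6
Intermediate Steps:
s(G) = 1/(2*G)
149*(s(12) + u) - 1*(-2778332) = 149*((1/2)/12 + 489) - 1*(-2778332) = 149*((1/2)*(1/12) + 489) + 2778332 = 149*(1/24 + 489) + 2778332 = 149*(11737/24) + 2778332 = 1748813/24 + 2778332 = 68428781/24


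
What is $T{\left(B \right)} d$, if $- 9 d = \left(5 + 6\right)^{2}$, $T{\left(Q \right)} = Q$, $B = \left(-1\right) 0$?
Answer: $0$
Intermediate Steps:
$B = 0$
$d = - \frac{121}{9}$ ($d = - \frac{\left(5 + 6\right)^{2}}{9} = - \frac{11^{2}}{9} = \left(- \frac{1}{9}\right) 121 = - \frac{121}{9} \approx -13.444$)
$T{\left(B \right)} d = 0 \left(- \frac{121}{9}\right) = 0$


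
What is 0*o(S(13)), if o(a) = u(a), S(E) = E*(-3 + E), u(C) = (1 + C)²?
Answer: 0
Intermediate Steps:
o(a) = (1 + a)²
0*o(S(13)) = 0*(1 + 13*(-3 + 13))² = 0*(1 + 13*10)² = 0*(1 + 130)² = 0*131² = 0*17161 = 0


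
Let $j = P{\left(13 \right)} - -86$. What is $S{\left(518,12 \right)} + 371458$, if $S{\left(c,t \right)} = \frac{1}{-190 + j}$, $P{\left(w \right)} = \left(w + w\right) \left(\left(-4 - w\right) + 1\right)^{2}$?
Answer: $\frac{2433792817}{6552} \approx 3.7146 \cdot 10^{5}$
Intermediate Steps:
$P{\left(w \right)} = 2 w \left(-3 - w\right)^{2}$
$j = 6742$ ($j = 2 \cdot 13 \left(3 + 13\right)^{2} - -86 = 2 \cdot 13 \cdot 16^{2} + 86 = 2 \cdot 13 \cdot 256 + 86 = 6656 + 86 = 6742$)
$S{\left(c,t \right)} = \frac{1}{6552}$ ($S{\left(c,t \right)} = \frac{1}{-190 + 6742} = \frac{1}{6552}$)
$S{\left(518,12 \right)} + 371458 = \frac{1}{6552} + 371458 = \frac{2433792817}{6552}$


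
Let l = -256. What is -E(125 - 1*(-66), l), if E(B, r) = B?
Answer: -191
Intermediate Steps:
-E(125 - 1*(-66), l) = -(125 - 1*(-66)) = -(125 + 66) = -1*191 = -191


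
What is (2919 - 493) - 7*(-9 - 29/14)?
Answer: 5007/2 ≈ 2503.5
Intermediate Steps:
(2919 - 493) - 7*(-9 - 29/14) = 2426 - 7*(-9 - 29*1/14) = 2426 - 7*(-9 - 29/14) = 2426 - 7*(-155/14) = 2426 + 155/2 = 5007/2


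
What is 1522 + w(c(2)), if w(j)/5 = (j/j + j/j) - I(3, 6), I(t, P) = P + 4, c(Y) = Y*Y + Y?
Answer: 1482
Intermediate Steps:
c(Y) = Y + Y² (c(Y) = Y² + Y = Y + Y²)
I(t, P) = 4 + P
w(j) = -40 (w(j) = 5*((j/j + j/j) - (4 + 6)) = 5*((1 + 1) - 1*10) = 5*(2 - 10) = 5*(-8) = -40)
1522 + w(c(2)) = 1522 - 40 = 1482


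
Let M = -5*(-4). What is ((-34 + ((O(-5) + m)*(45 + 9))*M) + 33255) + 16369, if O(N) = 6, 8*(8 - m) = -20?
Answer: 67410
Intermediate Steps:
m = 21/2 (m = 8 - ⅛*(-20) = 8 + 5/2 = 21/2 ≈ 10.500)
M = 20
((-34 + ((O(-5) + m)*(45 + 9))*M) + 33255) + 16369 = ((-34 + ((6 + 21/2)*(45 + 9))*20) + 33255) + 16369 = ((-34 + ((33/2)*54)*20) + 33255) + 16369 = ((-34 + 891*20) + 33255) + 16369 = ((-34 + 17820) + 33255) + 16369 = (17786 + 33255) + 16369 = 51041 + 16369 = 67410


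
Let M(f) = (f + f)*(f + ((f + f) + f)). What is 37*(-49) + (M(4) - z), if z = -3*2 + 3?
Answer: -1682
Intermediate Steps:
z = -3 (z = -6 + 3 = -3)
M(f) = 8*f**2 (M(f) = (2*f)*(f + (2*f + f)) = (2*f)*(f + 3*f) = (2*f)*(4*f) = 8*f**2)
37*(-49) + (M(4) - z) = 37*(-49) + (8*4**2 - 1*(-3)) = -1813 + (8*16 + 3) = -1813 + (128 + 3) = -1813 + 131 = -1682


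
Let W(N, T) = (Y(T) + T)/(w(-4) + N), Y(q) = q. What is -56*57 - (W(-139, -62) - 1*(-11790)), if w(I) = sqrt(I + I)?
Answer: -289604314/19329 - 248*I*sqrt(2)/19329 ≈ -14983.0 - 0.018145*I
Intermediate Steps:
w(I) = sqrt(2)*sqrt(I) (w(I) = sqrt(2*I) = sqrt(2)*sqrt(I))
W(N, T) = 2*T/(N + 2*I*sqrt(2)) (W(N, T) = (T + T)/(sqrt(2)*sqrt(-4) + N) = (2*T)/(sqrt(2)*(2*I) + N) = (2*T)/(2*I*sqrt(2) + N) = (2*T)/(N + 2*I*sqrt(2)) = 2*T/(N + 2*I*sqrt(2)))
-56*57 - (W(-139, -62) - 1*(-11790)) = -56*57 - (2*(-62)/(-139 + 2*I*sqrt(2)) - 1*(-11790)) = -3192 - (-124/(-139 + 2*I*sqrt(2)) + 11790) = -3192 - (11790 - 124/(-139 + 2*I*sqrt(2))) = -3192 + (-11790 + 124/(-139 + 2*I*sqrt(2))) = -14982 + 124/(-139 + 2*I*sqrt(2))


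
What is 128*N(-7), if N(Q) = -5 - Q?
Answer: 256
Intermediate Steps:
128*N(-7) = 128*(-5 - 1*(-7)) = 128*(-5 + 7) = 128*2 = 256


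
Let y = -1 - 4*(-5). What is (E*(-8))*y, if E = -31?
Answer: 4712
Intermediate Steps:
y = 19 (y = -1 + 20 = 19)
(E*(-8))*y = -31*(-8)*19 = 248*19 = 4712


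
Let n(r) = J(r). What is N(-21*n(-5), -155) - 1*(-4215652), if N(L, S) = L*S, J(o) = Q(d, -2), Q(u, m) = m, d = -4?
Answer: 4209142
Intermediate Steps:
J(o) = -2
n(r) = -2
N(-21*n(-5), -155) - 1*(-4215652) = -21*(-2)*(-155) - 1*(-4215652) = 42*(-155) + 4215652 = -6510 + 4215652 = 4209142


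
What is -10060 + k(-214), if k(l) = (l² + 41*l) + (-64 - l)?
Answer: 27112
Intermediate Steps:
k(l) = -64 + l² + 40*l
-10060 + k(-214) = -10060 + (-64 + (-214)² + 40*(-214)) = -10060 + (-64 + 45796 - 8560) = -10060 + 37172 = 27112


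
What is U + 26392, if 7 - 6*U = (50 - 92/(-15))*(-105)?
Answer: 54751/2 ≈ 27376.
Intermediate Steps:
U = 1967/2 (U = 7/6 - (50 - 92/(-15))*(-105)/6 = 7/6 - (50 - 92*(-1/15))*(-105)/6 = 7/6 - (50 + 92/15)*(-105)/6 = 7/6 - 421*(-105)/45 = 7/6 - 1/6*(-5894) = 7/6 + 2947/3 = 1967/2 ≈ 983.50)
U + 26392 = 1967/2 + 26392 = 54751/2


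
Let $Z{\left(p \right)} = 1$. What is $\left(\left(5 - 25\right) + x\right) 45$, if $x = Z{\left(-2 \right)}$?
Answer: $-855$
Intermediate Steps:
$x = 1$
$\left(\left(5 - 25\right) + x\right) 45 = \left(\left(5 - 25\right) + 1\right) 45 = \left(-20 + 1\right) 45 = \left(-19\right) 45 = -855$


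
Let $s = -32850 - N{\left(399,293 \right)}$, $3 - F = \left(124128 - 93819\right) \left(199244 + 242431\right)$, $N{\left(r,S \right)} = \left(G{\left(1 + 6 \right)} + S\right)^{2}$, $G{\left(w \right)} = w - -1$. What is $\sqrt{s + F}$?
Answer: $i \sqrt{13386851023} \approx 1.157 \cdot 10^{5} i$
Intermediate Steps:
$G{\left(w \right)} = 1 + w$ ($G{\left(w \right)} = w + 1 = 1 + w$)
$N{\left(r,S \right)} = \left(8 + S\right)^{2}$ ($N{\left(r,S \right)} = \left(\left(1 + \left(1 + 6\right)\right) + S\right)^{2} = \left(\left(1 + 7\right) + S\right)^{2} = \left(8 + S\right)^{2}$)
$F = -13386727572$ ($F = 3 - \left(124128 - 93819\right) \left(199244 + 242431\right) = 3 - 30309 \cdot 441675 = 3 - 13386727575 = -13386727572$)
$s = -123451$ ($s = -32850 - \left(8 + 293\right)^{2} = -32850 - 301^{2} = -32850 - 90601 = -123451$)
$\sqrt{s + F} = \sqrt{-123451 - 13386727572} = \sqrt{-13386851023} = i \sqrt{13386851023}$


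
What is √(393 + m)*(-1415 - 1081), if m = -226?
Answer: -2496*√167 ≈ -32255.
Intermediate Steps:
√(393 + m)*(-1415 - 1081) = √(393 - 226)*(-1415 - 1081) = √167*(-2496) = -2496*√167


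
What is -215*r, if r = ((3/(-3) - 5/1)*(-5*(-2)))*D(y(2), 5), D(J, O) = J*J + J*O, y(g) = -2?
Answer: -77400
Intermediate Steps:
D(J, O) = J² + J*O
r = 360 (r = ((3/(-3) - 5/1)*(-5*(-2)))*(-2*(-2 + 5)) = ((3*(-⅓) - 5*1)*10)*(-2*3) = ((-1 - 5)*10)*(-6) = -6*10*(-6) = -60*(-6) = 360)
-215*r = -215*360 = -77400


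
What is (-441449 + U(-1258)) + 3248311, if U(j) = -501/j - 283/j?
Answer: 1765516590/629 ≈ 2.8069e+6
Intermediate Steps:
U(j) = -784/j
(-441449 + U(-1258)) + 3248311 = (-441449 - 784/(-1258)) + 3248311 = (-441449 - 784*(-1/1258)) + 3248311 = (-441449 + 392/629) + 3248311 = -277671029/629 + 3248311 = 1765516590/629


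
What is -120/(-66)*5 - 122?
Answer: -1242/11 ≈ -112.91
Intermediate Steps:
-120/(-66)*5 - 122 = -120*(-1/66)*5 - 122 = (20/11)*5 - 122 = 100/11 - 122 = -1242/11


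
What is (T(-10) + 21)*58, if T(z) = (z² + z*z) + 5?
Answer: 13108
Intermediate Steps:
T(z) = 5 + 2*z² (T(z) = (z² + z²) + 5 = 2*z² + 5 = 5 + 2*z²)
(T(-10) + 21)*58 = ((5 + 2*(-10)²) + 21)*58 = ((5 + 2*100) + 21)*58 = ((5 + 200) + 21)*58 = (205 + 21)*58 = 226*58 = 13108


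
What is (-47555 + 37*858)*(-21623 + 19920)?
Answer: 26922727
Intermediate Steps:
(-47555 + 37*858)*(-21623 + 19920) = (-47555 + 31746)*(-1703) = -15809*(-1703) = 26922727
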